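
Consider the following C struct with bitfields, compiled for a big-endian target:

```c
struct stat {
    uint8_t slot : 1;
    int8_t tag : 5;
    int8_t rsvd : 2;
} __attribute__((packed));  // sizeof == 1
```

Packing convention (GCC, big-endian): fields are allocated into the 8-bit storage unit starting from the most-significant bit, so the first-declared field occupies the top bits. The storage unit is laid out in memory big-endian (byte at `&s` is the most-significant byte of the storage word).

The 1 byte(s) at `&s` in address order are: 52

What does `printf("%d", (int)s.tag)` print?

[0]=0x52 (big-endian) → word 0x52
slot:1 @ bit 7 → (0x52>>7)&0x1 = 0x0
tag:5 @ bit 2 → (0x52>>2)&0x1f = 0x14  ←
rsvd:2 @ bit 0 → (0x52>>0)&0x3 = 0x2
tag signed 5b, MSB=1: 20 - 32 = -12

-12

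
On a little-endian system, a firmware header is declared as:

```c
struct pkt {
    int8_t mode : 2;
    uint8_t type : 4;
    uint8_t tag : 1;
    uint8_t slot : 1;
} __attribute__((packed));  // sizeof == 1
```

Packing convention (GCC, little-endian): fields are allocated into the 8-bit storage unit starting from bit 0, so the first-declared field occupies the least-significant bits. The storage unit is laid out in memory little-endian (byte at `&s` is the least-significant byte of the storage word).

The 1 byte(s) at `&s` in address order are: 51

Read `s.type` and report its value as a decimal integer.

4

[0]=0x51 (little-endian) → word 0x51
mode [0+:2] = (word>>0) & 0x3 = 1
type [2+:4] = (word>>2) & 0xf = 4  ←
tag [6+:1] = (word>>6) & 0x1 = 1
slot [7+:1] = (word>>7) & 0x1 = 0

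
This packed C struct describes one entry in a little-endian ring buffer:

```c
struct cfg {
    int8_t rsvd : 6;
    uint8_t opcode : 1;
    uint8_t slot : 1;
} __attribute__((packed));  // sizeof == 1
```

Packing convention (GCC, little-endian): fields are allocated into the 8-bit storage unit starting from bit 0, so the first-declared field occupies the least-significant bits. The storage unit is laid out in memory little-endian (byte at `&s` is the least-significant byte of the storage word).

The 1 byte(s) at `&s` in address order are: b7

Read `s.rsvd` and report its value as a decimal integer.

-9

[0]=0xb7 (little-endian) → word 0xb7
rsvd [0+:6] = (word>>0) & 0x3f = 55  ←
opcode [6+:1] = (word>>6) & 0x1 = 0
slot [7+:1] = (word>>7) & 0x1 = 1
rsvd signed 6b, MSB=1: 55 - 64 = -9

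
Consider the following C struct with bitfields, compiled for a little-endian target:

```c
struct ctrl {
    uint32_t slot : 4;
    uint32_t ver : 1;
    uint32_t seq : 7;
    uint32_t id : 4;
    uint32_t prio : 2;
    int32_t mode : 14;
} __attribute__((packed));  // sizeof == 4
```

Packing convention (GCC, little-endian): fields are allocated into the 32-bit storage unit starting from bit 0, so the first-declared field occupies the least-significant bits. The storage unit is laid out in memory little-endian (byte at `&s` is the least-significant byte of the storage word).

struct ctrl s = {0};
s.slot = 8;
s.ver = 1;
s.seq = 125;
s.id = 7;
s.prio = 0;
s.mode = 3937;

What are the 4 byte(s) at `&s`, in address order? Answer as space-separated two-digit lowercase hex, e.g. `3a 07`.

b8 7f 84 3d

[0+:4] slot=8 & 0xf = 0x8; word=0x00000008
[4+:1] ver=1 & 0x1 = 0x1; word=0x00000018
[5+:7] seq=125 & 0x7f = 0x7d; word=0x00000fb8
[12+:4] id=7 & 0xf = 0x7; word=0x00007fb8
[16+:2] prio=0 & 0x3 = 0x0; word=0x00007fb8
[18+:14] mode=3937 & 0x3fff = 0xf61; word=0x3d847fb8
word = 0x3d847fb8 → little-endian bytes:
  [0]=0xb8  [1]=0x7f  [2]=0x84  [3]=0x3d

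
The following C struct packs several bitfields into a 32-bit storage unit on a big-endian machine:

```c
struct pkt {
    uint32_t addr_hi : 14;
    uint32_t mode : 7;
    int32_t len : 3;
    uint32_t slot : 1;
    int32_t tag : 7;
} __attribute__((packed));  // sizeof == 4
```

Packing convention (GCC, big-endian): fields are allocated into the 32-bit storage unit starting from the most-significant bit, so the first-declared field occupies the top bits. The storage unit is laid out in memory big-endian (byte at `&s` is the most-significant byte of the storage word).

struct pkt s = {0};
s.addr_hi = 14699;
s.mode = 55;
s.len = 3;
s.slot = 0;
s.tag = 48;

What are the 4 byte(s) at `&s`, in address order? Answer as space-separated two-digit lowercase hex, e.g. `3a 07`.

addr_hi:14 = 14699 → 0x396b << 18 → word 0xe5ac0000
mode:7 = 55 → 0x37 << 11 → word 0xe5adb800
len:3 = 3 → 0x3 << 8 → word 0xe5adbb00
slot:1 = 0 → 0x0 << 7 → word 0xe5adbb00
tag:7 = 48 → 0x30 << 0 → word 0xe5adbb30
word = 0xe5adbb30 → big-endian bytes:
  [0]=0xe5  [1]=0xad  [2]=0xbb  [3]=0x30

e5 ad bb 30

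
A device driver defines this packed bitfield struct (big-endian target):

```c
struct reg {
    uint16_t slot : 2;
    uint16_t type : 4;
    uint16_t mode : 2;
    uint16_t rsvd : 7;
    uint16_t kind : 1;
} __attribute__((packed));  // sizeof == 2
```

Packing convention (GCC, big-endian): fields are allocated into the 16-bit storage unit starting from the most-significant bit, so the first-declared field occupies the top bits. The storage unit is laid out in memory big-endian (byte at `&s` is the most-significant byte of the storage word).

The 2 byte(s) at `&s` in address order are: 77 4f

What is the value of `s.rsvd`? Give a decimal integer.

39

[0]=0x77 [1]=0x4f (big-endian) → word 0x774f
slot:2 @ bit 14 → (0x774f>>14)&0x3 = 0x1
type:4 @ bit 10 → (0x774f>>10)&0xf = 0xd
mode:2 @ bit 8 → (0x774f>>8)&0x3 = 0x3
rsvd:7 @ bit 1 → (0x774f>>1)&0x7f = 0x27  ←
kind:1 @ bit 0 → (0x774f>>0)&0x1 = 0x1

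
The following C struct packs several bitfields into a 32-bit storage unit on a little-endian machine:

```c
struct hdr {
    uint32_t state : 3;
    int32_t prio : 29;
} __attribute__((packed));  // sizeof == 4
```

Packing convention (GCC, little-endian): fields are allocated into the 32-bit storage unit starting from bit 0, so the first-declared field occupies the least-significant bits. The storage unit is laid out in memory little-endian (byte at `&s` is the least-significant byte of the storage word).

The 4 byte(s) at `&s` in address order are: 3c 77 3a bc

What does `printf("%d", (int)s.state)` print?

[0]=0x3c [1]=0x77 [2]=0x3a [3]=0xbc (little-endian) → word 0xbc3a773c
state [0+:3] = (word>>0) & 0x7 = 4  ←
prio [3+:29] = (word>>3) & 0x1fffffff = 394743527

4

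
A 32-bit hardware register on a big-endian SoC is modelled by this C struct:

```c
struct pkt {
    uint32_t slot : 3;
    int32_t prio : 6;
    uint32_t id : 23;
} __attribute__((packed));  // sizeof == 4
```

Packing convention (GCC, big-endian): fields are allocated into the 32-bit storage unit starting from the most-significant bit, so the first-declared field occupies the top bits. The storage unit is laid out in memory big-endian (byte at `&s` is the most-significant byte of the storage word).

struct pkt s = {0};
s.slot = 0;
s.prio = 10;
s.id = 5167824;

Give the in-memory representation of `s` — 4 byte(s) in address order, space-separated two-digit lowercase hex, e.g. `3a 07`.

[29+:3] slot=0 & 0x7 = 0x0; word=0x00000000
[23+:6] prio=10 & 0x3f = 0xa; word=0x05000000
[0+:23] id=5167824 & 0x7fffff = 0x4edad0; word=0x054edad0
word = 0x054edad0 → big-endian bytes:
  [0]=0x05  [1]=0x4e  [2]=0xda  [3]=0xd0

05 4e da d0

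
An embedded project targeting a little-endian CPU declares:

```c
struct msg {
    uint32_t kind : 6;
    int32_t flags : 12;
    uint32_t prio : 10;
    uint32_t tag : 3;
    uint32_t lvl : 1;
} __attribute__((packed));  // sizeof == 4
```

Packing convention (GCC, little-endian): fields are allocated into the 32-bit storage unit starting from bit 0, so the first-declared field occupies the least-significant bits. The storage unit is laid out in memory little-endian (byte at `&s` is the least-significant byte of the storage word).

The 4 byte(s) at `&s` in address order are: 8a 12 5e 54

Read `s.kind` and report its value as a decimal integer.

[0]=0x8a [1]=0x12 [2]=0x5e [3]=0x54 (little-endian) → word 0x545e128a
kind:6 @ bit 0 → (0x545e128a>>0)&0x3f = 0xa  ←
flags:12 @ bit 6 → (0x545e128a>>6)&0xfff = 0x84a
prio:10 @ bit 18 → (0x545e128a>>18)&0x3ff = 0x117
tag:3 @ bit 28 → (0x545e128a>>28)&0x7 = 0x5
lvl:1 @ bit 31 → (0x545e128a>>31)&0x1 = 0x0

10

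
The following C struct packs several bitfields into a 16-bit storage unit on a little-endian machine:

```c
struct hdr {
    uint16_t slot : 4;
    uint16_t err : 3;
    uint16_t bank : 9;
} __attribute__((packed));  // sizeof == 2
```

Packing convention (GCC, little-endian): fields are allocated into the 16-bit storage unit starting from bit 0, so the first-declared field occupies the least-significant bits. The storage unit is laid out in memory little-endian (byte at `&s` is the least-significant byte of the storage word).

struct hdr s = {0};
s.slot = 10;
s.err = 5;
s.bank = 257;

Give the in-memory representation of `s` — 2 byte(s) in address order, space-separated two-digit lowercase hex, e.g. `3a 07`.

da 80

slot:4 = 10 → 0xa << 0 → word 0x000a
err:3 = 5 → 0x5 << 4 → word 0x005a
bank:9 = 257 → 0x101 << 7 → word 0x80da
word = 0x80da → little-endian bytes:
  [0]=0xda  [1]=0x80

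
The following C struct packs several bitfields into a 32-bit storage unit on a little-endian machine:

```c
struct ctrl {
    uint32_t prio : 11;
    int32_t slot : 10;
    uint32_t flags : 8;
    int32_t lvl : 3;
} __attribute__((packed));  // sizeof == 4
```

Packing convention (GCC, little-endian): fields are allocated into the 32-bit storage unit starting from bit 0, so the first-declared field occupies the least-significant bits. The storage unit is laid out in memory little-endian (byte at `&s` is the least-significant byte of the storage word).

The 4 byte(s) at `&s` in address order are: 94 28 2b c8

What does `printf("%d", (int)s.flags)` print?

[0]=0x94 [1]=0x28 [2]=0x2b [3]=0xc8 (little-endian) → word 0xc82b2894
prio:11 @ bit 0 → (0xc82b2894>>0)&0x7ff = 0x94
slot:10 @ bit 11 → (0xc82b2894>>11)&0x3ff = 0x165
flags:8 @ bit 21 → (0xc82b2894>>21)&0xff = 0x41  ←
lvl:3 @ bit 29 → (0xc82b2894>>29)&0x7 = 0x6

65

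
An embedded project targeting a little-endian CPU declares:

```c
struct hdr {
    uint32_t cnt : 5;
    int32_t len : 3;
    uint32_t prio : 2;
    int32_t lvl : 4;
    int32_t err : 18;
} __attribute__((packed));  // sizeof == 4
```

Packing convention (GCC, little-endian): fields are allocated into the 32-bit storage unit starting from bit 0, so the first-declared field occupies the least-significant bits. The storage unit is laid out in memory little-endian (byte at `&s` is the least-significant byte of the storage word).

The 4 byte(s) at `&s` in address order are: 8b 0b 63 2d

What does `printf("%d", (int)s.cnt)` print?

11

[0]=0x8b [1]=0x0b [2]=0x63 [3]=0x2d (little-endian) → word 0x2d630b8b
cnt [0+:5] = (word>>0) & 0x1f = 11  ←
len [5+:3] = (word>>5) & 0x7 = 4
prio [8+:2] = (word>>8) & 0x3 = 3
lvl [10+:4] = (word>>10) & 0xf = 2
err [14+:18] = (word>>14) & 0x3ffff = 46476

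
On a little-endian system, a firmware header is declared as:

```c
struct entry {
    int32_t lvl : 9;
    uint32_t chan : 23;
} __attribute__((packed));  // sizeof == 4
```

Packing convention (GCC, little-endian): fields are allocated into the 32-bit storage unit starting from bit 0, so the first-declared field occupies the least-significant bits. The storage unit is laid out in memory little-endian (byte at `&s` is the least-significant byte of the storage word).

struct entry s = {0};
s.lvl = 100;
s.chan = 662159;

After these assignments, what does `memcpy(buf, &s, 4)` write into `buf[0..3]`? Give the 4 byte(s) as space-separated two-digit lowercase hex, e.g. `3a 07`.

64 1e 35 14

lvl:9 = 100 → 0x64 << 0 → word 0x00000064
chan:23 = 662159 → 0xa1a8f << 9 → word 0x14351e64
word = 0x14351e64 → little-endian bytes:
  [0]=0x64  [1]=0x1e  [2]=0x35  [3]=0x14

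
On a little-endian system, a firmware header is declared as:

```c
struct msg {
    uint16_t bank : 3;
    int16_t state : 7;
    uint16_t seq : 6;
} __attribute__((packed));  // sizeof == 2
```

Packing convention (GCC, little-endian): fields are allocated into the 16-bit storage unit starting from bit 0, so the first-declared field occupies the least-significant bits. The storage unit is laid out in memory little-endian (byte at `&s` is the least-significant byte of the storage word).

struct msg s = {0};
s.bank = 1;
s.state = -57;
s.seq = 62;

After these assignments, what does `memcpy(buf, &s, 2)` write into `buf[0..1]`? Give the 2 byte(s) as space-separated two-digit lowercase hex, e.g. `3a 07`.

bank:3 = 1 → 0x1 << 0 → word 0x0001
state:7 = -57 → 0x47 << 3 → word 0x0239
seq:6 = 62 → 0x3e << 10 → word 0xfa39
word = 0xfa39 → little-endian bytes:
  [0]=0x39  [1]=0xfa

39 fa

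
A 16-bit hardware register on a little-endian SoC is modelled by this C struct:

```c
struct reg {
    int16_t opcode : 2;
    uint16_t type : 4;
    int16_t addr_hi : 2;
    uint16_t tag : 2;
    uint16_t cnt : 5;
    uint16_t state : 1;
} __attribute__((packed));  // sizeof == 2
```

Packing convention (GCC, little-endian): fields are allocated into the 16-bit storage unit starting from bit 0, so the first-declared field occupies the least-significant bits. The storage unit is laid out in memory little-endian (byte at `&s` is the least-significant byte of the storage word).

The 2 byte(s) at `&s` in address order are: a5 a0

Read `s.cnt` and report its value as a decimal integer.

8

[0]=0xa5 [1]=0xa0 (little-endian) → word 0xa0a5
opcode [0+:2] = (word>>0) & 0x3 = 1
type [2+:4] = (word>>2) & 0xf = 9
addr_hi [6+:2] = (word>>6) & 0x3 = 2
tag [8+:2] = (word>>8) & 0x3 = 0
cnt [10+:5] = (word>>10) & 0x1f = 8  ←
state [15+:1] = (word>>15) & 0x1 = 1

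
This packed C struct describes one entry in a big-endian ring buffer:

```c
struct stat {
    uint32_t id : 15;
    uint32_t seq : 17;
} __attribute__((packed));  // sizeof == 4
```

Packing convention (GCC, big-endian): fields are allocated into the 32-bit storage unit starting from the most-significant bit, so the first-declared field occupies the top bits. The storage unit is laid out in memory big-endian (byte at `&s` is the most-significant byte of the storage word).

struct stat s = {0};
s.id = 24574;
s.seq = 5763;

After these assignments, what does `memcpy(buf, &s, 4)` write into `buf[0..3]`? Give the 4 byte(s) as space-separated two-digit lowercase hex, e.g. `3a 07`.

bf fc 16 83

id:15 = 24574 → 0x5ffe << 17 → word 0xbffc0000
seq:17 = 5763 → 0x1683 << 0 → word 0xbffc1683
word = 0xbffc1683 → big-endian bytes:
  [0]=0xbf  [1]=0xfc  [2]=0x16  [3]=0x83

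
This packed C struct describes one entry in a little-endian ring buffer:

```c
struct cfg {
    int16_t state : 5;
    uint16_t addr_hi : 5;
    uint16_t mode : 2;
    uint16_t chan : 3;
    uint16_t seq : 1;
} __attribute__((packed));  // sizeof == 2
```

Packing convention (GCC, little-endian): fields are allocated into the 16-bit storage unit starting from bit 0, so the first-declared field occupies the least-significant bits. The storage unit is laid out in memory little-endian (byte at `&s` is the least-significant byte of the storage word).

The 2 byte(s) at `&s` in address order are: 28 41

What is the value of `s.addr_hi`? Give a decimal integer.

[0]=0x28 [1]=0x41 (little-endian) → word 0x4128
state:5 @ bit 0 → (0x4128>>0)&0x1f = 0x8
addr_hi:5 @ bit 5 → (0x4128>>5)&0x1f = 0x9  ←
mode:2 @ bit 10 → (0x4128>>10)&0x3 = 0x0
chan:3 @ bit 12 → (0x4128>>12)&0x7 = 0x4
seq:1 @ bit 15 → (0x4128>>15)&0x1 = 0x0

9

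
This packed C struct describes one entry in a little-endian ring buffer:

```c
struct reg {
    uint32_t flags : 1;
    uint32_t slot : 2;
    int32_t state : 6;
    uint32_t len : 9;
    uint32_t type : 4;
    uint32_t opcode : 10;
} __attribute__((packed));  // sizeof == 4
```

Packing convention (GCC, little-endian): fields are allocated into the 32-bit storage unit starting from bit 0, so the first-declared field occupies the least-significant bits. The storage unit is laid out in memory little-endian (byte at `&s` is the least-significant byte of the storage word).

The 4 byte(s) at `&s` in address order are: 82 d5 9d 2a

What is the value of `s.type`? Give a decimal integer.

7

[0]=0x82 [1]=0xd5 [2]=0x9d [3]=0x2a (little-endian) → word 0x2a9dd582
flags:1 @ bit 0 → (0x2a9dd582>>0)&0x1 = 0x0
slot:2 @ bit 1 → (0x2a9dd582>>1)&0x3 = 0x1
state:6 @ bit 3 → (0x2a9dd582>>3)&0x3f = 0x30
len:9 @ bit 9 → (0x2a9dd582>>9)&0x1ff = 0xea
type:4 @ bit 18 → (0x2a9dd582>>18)&0xf = 0x7  ←
opcode:10 @ bit 22 → (0x2a9dd582>>22)&0x3ff = 0xaa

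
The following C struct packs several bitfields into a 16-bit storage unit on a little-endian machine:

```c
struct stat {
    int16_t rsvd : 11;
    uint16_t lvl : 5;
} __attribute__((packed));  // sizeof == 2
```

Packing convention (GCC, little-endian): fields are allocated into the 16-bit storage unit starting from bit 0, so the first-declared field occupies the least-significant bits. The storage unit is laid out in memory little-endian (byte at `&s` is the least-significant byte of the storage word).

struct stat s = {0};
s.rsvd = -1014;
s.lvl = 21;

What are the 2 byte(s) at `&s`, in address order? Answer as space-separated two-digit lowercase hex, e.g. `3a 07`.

0a ac

rsvd (11b) val=-1014 bits=0x40a at bit 0: 0x040a
lvl (5b) val=21 bits=0x15 at bit 11: 0xac0a
word = 0xac0a → little-endian bytes:
  [0]=0x0a  [1]=0xac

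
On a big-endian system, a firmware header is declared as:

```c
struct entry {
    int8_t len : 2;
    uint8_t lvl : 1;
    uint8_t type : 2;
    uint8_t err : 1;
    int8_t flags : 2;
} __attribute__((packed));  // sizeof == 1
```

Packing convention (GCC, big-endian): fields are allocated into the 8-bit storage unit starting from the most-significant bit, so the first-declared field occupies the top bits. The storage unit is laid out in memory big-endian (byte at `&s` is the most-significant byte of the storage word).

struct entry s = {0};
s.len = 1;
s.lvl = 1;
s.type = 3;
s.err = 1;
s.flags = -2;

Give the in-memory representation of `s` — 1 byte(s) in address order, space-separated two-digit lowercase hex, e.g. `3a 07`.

[6+:2] len=1 & 0x3 = 0x1; word=0x40
[5+:1] lvl=1 & 0x1 = 0x1; word=0x60
[3+:2] type=3 & 0x3 = 0x3; word=0x78
[2+:1] err=1 & 0x1 = 0x1; word=0x7c
[0+:2] flags=-2 & 0x3 = 0x2; word=0x7e
word = 0x7e → big-endian bytes:
  [0]=0x7e

7e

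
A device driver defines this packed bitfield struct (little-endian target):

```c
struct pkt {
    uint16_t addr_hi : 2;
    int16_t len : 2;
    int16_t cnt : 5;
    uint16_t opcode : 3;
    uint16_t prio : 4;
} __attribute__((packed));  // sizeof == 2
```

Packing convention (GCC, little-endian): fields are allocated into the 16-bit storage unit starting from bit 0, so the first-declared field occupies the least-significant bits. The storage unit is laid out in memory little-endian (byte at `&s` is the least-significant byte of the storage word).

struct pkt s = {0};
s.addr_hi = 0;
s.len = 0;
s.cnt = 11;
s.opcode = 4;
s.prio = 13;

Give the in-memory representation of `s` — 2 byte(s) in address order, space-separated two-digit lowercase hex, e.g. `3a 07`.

addr_hi (2b) val=0 bits=0x0 at bit 0: 0x0000
len (2b) val=0 bits=0x0 at bit 2: 0x0000
cnt (5b) val=11 bits=0xb at bit 4: 0x00b0
opcode (3b) val=4 bits=0x4 at bit 9: 0x08b0
prio (4b) val=13 bits=0xd at bit 12: 0xd8b0
word = 0xd8b0 → little-endian bytes:
  [0]=0xb0  [1]=0xd8

b0 d8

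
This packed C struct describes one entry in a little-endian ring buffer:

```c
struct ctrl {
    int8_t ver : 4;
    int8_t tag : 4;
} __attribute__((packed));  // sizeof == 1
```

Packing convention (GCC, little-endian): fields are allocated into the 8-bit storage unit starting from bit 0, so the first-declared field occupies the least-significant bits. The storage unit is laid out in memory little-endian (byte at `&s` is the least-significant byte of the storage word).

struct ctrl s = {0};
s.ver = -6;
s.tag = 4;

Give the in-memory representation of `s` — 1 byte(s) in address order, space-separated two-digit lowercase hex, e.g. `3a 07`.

4a

ver (4b) val=-6 bits=0xa at bit 0: 0x0a
tag (4b) val=4 bits=0x4 at bit 4: 0x4a
word = 0x4a → little-endian bytes:
  [0]=0x4a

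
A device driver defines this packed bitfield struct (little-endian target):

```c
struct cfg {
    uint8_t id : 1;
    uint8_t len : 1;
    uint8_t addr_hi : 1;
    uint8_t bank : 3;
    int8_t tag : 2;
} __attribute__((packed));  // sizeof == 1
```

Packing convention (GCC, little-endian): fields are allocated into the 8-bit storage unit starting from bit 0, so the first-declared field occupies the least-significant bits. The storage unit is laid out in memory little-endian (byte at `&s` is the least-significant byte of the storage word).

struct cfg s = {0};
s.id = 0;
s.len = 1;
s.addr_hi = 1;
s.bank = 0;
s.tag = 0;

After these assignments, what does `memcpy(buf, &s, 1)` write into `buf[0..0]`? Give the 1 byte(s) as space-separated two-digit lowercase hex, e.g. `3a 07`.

06

id (1b) val=0 bits=0x0 at bit 0: 0x00
len (1b) val=1 bits=0x1 at bit 1: 0x02
addr_hi (1b) val=1 bits=0x1 at bit 2: 0x06
bank (3b) val=0 bits=0x0 at bit 3: 0x06
tag (2b) val=0 bits=0x0 at bit 6: 0x06
word = 0x06 → little-endian bytes:
  [0]=0x06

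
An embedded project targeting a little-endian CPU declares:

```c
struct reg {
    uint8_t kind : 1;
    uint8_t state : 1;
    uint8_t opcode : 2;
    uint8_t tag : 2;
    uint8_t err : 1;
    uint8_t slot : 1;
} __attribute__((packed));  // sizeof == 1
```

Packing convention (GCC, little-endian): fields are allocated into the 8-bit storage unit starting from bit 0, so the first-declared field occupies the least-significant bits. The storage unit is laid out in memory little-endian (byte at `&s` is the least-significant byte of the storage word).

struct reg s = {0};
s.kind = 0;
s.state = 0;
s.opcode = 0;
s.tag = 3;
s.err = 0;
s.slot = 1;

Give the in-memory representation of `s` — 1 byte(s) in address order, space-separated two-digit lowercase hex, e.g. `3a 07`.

b0

kind (1b) val=0 bits=0x0 at bit 0: 0x00
state (1b) val=0 bits=0x0 at bit 1: 0x00
opcode (2b) val=0 bits=0x0 at bit 2: 0x00
tag (2b) val=3 bits=0x3 at bit 4: 0x30
err (1b) val=0 bits=0x0 at bit 6: 0x30
slot (1b) val=1 bits=0x1 at bit 7: 0xb0
word = 0xb0 → little-endian bytes:
  [0]=0xb0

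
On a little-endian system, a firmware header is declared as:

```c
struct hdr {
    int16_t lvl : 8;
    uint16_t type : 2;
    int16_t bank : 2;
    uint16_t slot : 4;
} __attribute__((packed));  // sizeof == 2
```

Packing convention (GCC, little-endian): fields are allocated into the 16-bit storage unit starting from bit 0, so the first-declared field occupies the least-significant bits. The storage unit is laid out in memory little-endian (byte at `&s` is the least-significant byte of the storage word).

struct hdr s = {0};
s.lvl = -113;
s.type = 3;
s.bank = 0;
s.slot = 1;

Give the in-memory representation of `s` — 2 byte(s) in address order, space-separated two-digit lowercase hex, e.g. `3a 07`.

8f 13

lvl:8 = -113 → 0x8f << 0 → word 0x008f
type:2 = 3 → 0x3 << 8 → word 0x038f
bank:2 = 0 → 0x0 << 10 → word 0x038f
slot:4 = 1 → 0x1 << 12 → word 0x138f
word = 0x138f → little-endian bytes:
  [0]=0x8f  [1]=0x13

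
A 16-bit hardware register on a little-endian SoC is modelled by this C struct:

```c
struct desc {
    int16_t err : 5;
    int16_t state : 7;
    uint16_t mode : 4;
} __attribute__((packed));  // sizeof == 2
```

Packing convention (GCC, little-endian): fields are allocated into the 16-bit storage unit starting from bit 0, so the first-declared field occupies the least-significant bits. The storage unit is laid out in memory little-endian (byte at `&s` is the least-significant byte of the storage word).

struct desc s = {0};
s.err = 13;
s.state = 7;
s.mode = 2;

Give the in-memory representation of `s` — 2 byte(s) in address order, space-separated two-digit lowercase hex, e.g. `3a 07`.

ed 20

[0+:5] err=13 & 0x1f = 0xd; word=0x000d
[5+:7] state=7 & 0x7f = 0x7; word=0x00ed
[12+:4] mode=2 & 0xf = 0x2; word=0x20ed
word = 0x20ed → little-endian bytes:
  [0]=0xed  [1]=0x20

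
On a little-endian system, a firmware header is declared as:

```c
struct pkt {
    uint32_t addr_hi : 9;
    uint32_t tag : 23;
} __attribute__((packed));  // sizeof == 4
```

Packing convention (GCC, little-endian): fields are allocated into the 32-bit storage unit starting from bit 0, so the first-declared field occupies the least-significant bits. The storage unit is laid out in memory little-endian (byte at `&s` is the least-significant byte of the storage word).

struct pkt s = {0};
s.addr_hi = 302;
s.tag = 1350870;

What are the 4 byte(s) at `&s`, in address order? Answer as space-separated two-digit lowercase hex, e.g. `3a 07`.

2e ad 39 29

[0+:9] addr_hi=302 & 0x1ff = 0x12e; word=0x0000012e
[9+:23] tag=1350870 & 0x7fffff = 0x149cd6; word=0x2939ad2e
word = 0x2939ad2e → little-endian bytes:
  [0]=0x2e  [1]=0xad  [2]=0x39  [3]=0x29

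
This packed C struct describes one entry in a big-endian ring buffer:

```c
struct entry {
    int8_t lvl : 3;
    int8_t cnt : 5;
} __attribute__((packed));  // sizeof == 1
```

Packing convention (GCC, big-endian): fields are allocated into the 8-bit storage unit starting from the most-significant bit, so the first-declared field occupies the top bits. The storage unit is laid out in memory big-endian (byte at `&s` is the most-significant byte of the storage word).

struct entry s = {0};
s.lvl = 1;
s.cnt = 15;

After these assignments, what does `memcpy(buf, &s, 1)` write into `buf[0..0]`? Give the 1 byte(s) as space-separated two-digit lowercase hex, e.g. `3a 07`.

2f

lvl:3 = 1 → 0x1 << 5 → word 0x20
cnt:5 = 15 → 0xf << 0 → word 0x2f
word = 0x2f → big-endian bytes:
  [0]=0x2f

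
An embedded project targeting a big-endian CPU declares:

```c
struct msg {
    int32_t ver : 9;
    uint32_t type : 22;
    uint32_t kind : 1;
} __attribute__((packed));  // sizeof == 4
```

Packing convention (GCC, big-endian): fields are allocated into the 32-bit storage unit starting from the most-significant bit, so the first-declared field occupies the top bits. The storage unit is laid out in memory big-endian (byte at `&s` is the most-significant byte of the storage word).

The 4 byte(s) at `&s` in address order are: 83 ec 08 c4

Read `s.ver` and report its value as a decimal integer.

[0]=0x83 [1]=0xec [2]=0x08 [3]=0xc4 (big-endian) → word 0x83ec08c4
ver [23+:9] = (word>>23) & 0x1ff = 263  ←
type [1+:22] = (word>>1) & 0x3fffff = 3540066
kind [0+:1] = (word>>0) & 0x1 = 0
ver signed 9b, MSB=1: 263 - 512 = -249

-249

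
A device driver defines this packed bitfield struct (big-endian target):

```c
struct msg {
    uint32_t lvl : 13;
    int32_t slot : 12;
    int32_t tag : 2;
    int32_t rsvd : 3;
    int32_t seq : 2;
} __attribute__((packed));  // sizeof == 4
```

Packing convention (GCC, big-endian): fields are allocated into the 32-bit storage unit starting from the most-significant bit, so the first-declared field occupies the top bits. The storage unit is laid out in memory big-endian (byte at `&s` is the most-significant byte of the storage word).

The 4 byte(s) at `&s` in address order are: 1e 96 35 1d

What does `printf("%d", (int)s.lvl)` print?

978

[0]=0x1e [1]=0x96 [2]=0x35 [3]=0x1d (big-endian) → word 0x1e96351d
lvl:13 @ bit 19 → (0x1e96351d>>19)&0x1fff = 0x3d2  ←
slot:12 @ bit 7 → (0x1e96351d>>7)&0xfff = 0xc6a
tag:2 @ bit 5 → (0x1e96351d>>5)&0x3 = 0x0
rsvd:3 @ bit 2 → (0x1e96351d>>2)&0x7 = 0x7
seq:2 @ bit 0 → (0x1e96351d>>0)&0x3 = 0x1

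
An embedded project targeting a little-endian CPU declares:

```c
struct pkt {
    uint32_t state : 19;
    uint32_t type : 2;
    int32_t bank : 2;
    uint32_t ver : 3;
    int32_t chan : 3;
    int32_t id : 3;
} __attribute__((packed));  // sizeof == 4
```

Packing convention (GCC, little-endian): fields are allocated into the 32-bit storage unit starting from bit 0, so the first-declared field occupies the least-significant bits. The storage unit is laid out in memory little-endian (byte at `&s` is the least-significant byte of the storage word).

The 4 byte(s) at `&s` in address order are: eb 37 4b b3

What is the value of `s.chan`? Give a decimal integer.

[0]=0xeb [1]=0x37 [2]=0x4b [3]=0xb3 (little-endian) → word 0xb34b37eb
state:19 @ bit 0 → (0xb34b37eb>>0)&0x7ffff = 0x337eb
type:2 @ bit 19 → (0xb34b37eb>>19)&0x3 = 0x1
bank:2 @ bit 21 → (0xb34b37eb>>21)&0x3 = 0x2
ver:3 @ bit 23 → (0xb34b37eb>>23)&0x7 = 0x6
chan:3 @ bit 26 → (0xb34b37eb>>26)&0x7 = 0x4  ←
id:3 @ bit 29 → (0xb34b37eb>>29)&0x7 = 0x5
chan signed 3b, MSB=1: 4 - 8 = -4

-4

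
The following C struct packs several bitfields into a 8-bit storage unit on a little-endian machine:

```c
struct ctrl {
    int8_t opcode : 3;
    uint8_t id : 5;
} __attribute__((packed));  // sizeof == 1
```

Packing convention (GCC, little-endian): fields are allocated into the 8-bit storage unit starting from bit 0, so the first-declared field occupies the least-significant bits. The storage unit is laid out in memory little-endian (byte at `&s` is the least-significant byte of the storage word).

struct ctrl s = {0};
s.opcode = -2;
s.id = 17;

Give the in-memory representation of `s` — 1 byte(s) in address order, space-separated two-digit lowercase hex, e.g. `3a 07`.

8e

[0+:3] opcode=-2 & 0x7 = 0x6; word=0x06
[3+:5] id=17 & 0x1f = 0x11; word=0x8e
word = 0x8e → little-endian bytes:
  [0]=0x8e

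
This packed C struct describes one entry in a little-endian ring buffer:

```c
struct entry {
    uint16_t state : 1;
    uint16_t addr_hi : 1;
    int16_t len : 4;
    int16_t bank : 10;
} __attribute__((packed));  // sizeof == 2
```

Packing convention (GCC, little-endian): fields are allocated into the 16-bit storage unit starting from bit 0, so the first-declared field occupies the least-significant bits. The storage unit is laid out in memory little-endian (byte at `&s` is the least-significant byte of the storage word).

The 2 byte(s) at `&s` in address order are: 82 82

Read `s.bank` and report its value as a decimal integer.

[0]=0x82 [1]=0x82 (little-endian) → word 0x8282
state:1 @ bit 0 → (0x8282>>0)&0x1 = 0x0
addr_hi:1 @ bit 1 → (0x8282>>1)&0x1 = 0x1
len:4 @ bit 2 → (0x8282>>2)&0xf = 0x0
bank:10 @ bit 6 → (0x8282>>6)&0x3ff = 0x20a  ←
bank signed 10b, MSB=1: 522 - 1024 = -502

-502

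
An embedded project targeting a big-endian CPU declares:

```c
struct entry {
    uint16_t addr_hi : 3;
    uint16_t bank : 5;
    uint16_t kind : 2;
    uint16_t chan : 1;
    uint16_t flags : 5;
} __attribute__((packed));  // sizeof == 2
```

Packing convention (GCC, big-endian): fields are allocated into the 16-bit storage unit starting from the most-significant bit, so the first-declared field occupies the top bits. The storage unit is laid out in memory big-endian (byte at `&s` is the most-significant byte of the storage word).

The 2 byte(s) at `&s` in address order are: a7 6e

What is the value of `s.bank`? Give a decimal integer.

7

[0]=0xa7 [1]=0x6e (big-endian) → word 0xa76e
addr_hi [13+:3] = (word>>13) & 0x7 = 5
bank [8+:5] = (word>>8) & 0x1f = 7  ←
kind [6+:2] = (word>>6) & 0x3 = 1
chan [5+:1] = (word>>5) & 0x1 = 1
flags [0+:5] = (word>>0) & 0x1f = 14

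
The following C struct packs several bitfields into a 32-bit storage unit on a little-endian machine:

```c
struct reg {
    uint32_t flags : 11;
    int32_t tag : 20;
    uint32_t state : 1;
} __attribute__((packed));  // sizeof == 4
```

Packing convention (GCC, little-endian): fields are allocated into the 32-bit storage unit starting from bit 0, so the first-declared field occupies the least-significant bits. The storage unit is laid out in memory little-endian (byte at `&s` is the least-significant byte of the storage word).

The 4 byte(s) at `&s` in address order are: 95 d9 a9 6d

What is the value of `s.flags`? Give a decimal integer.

[0]=0x95 [1]=0xd9 [2]=0xa9 [3]=0x6d (little-endian) → word 0x6da9d995
flags [0+:11] = (word>>0) & 0x7ff = 405  ←
tag [11+:20] = (word>>11) & 0xfffff = 898363
state [31+:1] = (word>>31) & 0x1 = 0

405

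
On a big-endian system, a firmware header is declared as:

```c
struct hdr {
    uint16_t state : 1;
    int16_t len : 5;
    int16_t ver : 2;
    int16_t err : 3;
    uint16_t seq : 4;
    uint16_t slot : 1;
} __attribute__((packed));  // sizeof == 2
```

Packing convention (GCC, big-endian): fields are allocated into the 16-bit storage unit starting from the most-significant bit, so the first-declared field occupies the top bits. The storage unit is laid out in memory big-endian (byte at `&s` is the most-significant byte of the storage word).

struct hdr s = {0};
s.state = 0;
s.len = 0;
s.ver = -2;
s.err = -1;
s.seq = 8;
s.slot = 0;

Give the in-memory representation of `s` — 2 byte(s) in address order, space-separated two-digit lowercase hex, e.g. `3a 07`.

state (1b) val=0 bits=0x0 at bit 15: 0x0000
len (5b) val=0 bits=0x0 at bit 10: 0x0000
ver (2b) val=-2 bits=0x2 at bit 8: 0x0200
err (3b) val=-1 bits=0x7 at bit 5: 0x02e0
seq (4b) val=8 bits=0x8 at bit 1: 0x02f0
slot (1b) val=0 bits=0x0 at bit 0: 0x02f0
word = 0x02f0 → big-endian bytes:
  [0]=0x02  [1]=0xf0

02 f0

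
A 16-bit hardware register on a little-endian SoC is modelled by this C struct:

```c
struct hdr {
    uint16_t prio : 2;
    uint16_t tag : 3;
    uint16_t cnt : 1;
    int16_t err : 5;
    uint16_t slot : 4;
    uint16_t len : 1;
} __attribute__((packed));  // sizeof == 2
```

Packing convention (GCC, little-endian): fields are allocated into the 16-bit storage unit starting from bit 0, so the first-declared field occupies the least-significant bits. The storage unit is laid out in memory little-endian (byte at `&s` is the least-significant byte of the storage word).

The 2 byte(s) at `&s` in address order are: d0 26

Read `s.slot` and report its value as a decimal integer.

4

[0]=0xd0 [1]=0x26 (little-endian) → word 0x26d0
prio:2 @ bit 0 → (0x26d0>>0)&0x3 = 0x0
tag:3 @ bit 2 → (0x26d0>>2)&0x7 = 0x4
cnt:1 @ bit 5 → (0x26d0>>5)&0x1 = 0x0
err:5 @ bit 6 → (0x26d0>>6)&0x1f = 0x1b
slot:4 @ bit 11 → (0x26d0>>11)&0xf = 0x4  ←
len:1 @ bit 15 → (0x26d0>>15)&0x1 = 0x0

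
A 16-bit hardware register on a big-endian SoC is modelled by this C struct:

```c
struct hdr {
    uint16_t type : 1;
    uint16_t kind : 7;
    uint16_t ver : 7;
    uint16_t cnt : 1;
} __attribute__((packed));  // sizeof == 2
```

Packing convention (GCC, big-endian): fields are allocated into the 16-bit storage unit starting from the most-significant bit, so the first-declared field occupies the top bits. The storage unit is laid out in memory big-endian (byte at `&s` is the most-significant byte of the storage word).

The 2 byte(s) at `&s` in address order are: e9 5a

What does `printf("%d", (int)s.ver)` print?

[0]=0xe9 [1]=0x5a (big-endian) → word 0xe95a
type [15+:1] = (word>>15) & 0x1 = 1
kind [8+:7] = (word>>8) & 0x7f = 105
ver [1+:7] = (word>>1) & 0x7f = 45  ←
cnt [0+:1] = (word>>0) & 0x1 = 0

45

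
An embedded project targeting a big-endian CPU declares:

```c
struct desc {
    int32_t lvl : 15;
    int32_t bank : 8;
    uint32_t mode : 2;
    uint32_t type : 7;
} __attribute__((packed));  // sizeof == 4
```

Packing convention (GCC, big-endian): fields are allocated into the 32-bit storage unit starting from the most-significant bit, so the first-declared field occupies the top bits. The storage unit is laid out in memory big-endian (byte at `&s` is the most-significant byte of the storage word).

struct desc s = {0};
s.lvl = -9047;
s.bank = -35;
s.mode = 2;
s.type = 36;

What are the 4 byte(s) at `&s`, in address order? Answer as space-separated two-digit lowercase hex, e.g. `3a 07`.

lvl:15 = -9047 → 0x5ca9 << 17 → word 0xb9520000
bank:8 = -35 → 0xdd << 9 → word 0xb953ba00
mode:2 = 2 → 0x2 << 7 → word 0xb953bb00
type:7 = 36 → 0x24 << 0 → word 0xb953bb24
word = 0xb953bb24 → big-endian bytes:
  [0]=0xb9  [1]=0x53  [2]=0xbb  [3]=0x24

b9 53 bb 24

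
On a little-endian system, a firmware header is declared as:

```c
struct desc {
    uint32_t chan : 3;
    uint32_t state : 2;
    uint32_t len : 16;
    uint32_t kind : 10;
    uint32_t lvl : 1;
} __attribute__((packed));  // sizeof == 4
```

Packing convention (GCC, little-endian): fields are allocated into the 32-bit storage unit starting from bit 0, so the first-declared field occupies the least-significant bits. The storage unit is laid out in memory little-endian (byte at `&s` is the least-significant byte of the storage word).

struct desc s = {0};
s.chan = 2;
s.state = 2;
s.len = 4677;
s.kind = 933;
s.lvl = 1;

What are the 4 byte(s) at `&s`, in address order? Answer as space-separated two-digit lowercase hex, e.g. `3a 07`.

b2 48 a2 f4

[0+:3] chan=2 & 0x7 = 0x2; word=0x00000002
[3+:2] state=2 & 0x3 = 0x2; word=0x00000012
[5+:16] len=4677 & 0xffff = 0x1245; word=0x000248b2
[21+:10] kind=933 & 0x3ff = 0x3a5; word=0x74a248b2
[31+:1] lvl=1 & 0x1 = 0x1; word=0xf4a248b2
word = 0xf4a248b2 → little-endian bytes:
  [0]=0xb2  [1]=0x48  [2]=0xa2  [3]=0xf4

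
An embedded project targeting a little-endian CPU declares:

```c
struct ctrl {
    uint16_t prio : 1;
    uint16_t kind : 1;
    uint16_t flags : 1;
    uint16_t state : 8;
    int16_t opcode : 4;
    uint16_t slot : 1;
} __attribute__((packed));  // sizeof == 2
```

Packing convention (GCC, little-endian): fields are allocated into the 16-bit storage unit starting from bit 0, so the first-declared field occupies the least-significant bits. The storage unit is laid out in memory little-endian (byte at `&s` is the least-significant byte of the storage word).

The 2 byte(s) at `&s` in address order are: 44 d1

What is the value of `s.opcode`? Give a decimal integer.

[0]=0x44 [1]=0xd1 (little-endian) → word 0xd144
prio [0+:1] = (word>>0) & 0x1 = 0
kind [1+:1] = (word>>1) & 0x1 = 0
flags [2+:1] = (word>>2) & 0x1 = 1
state [3+:8] = (word>>3) & 0xff = 40
opcode [11+:4] = (word>>11) & 0xf = 10  ←
slot [15+:1] = (word>>15) & 0x1 = 1
opcode signed 4b, MSB=1: 10 - 16 = -6

-6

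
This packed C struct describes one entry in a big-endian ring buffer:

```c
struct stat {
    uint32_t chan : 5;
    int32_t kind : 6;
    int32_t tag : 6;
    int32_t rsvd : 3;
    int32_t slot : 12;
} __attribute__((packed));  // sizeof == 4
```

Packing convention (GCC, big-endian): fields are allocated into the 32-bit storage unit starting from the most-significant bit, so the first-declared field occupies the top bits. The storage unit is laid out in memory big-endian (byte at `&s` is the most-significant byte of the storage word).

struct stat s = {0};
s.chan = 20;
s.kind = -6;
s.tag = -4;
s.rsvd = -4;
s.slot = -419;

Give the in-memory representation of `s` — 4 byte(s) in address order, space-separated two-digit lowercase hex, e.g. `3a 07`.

a7 5e 4e 5d

[27+:5] chan=20 & 0x1f = 0x14; word=0xa0000000
[21+:6] kind=-6 & 0x3f = 0x3a; word=0xa7400000
[15+:6] tag=-4 & 0x3f = 0x3c; word=0xa75e0000
[12+:3] rsvd=-4 & 0x7 = 0x4; word=0xa75e4000
[0+:12] slot=-419 & 0xfff = 0xe5d; word=0xa75e4e5d
word = 0xa75e4e5d → big-endian bytes:
  [0]=0xa7  [1]=0x5e  [2]=0x4e  [3]=0x5d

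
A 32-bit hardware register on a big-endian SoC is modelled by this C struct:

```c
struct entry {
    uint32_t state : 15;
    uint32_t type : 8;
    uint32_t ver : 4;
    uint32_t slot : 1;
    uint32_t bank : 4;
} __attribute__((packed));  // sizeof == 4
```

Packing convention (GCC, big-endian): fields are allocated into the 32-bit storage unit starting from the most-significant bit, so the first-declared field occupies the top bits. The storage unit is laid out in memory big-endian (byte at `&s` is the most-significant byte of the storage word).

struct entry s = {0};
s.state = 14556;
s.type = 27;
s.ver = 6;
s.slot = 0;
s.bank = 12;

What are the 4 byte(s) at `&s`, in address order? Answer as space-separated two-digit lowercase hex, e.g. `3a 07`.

71 b8 36 cc

state:15 = 14556 → 0x38dc << 17 → word 0x71b80000
type:8 = 27 → 0x1b << 9 → word 0x71b83600
ver:4 = 6 → 0x6 << 5 → word 0x71b836c0
slot:1 = 0 → 0x0 << 4 → word 0x71b836c0
bank:4 = 12 → 0xc << 0 → word 0x71b836cc
word = 0x71b836cc → big-endian bytes:
  [0]=0x71  [1]=0xb8  [2]=0x36  [3]=0xcc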